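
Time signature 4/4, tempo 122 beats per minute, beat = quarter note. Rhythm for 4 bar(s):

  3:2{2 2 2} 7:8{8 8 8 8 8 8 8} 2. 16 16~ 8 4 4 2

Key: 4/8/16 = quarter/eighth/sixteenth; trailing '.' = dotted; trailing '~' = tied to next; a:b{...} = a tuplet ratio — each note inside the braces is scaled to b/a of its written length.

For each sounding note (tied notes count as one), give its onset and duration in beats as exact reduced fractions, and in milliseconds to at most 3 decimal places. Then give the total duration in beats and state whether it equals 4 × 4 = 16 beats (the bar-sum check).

1) 0.0ms=0b +655.738ms=4/3b
2) 655.738ms=4/3b +655.738ms=4/3b
3) 1311.475ms=8/3b +655.738ms=4/3b
4) 1967.213ms=4b +281.03ms=4/7b
5) 2248.244ms=32/7b +281.03ms=4/7b
6) 2529.274ms=36/7b +281.03ms=4/7b
7) 2810.304ms=40/7b +281.03ms=4/7b
8) 3091.335ms=44/7b +281.03ms=4/7b
9) 3372.365ms=48/7b +281.03ms=4/7b
10) 3653.396ms=52/7b +281.03ms=4/7b
11) 3934.426ms=8b +1475.41ms=3b
12) 5409.836ms=11b +122.951ms=1/4b
13) 5532.787ms=45/4b +368.852ms=3/4b
14) 5901.639ms=12b +491.803ms=1b
15) 6393.443ms=13b +491.803ms=1b
16) 6885.246ms=14b +983.607ms=2b
Σ=16b of 16 (122bpm 4/4) — PASS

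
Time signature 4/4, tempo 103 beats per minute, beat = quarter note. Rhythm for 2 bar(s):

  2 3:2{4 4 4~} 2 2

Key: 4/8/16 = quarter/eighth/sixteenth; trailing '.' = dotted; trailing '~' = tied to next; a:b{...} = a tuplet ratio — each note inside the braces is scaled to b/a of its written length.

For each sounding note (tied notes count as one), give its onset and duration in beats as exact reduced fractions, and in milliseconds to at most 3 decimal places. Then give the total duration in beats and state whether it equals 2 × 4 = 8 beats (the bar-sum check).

1) 0.0ms=0b +1165.049ms=2b
2) 1165.049ms=2b +388.35ms=2/3b
3) 1553.398ms=8/3b +388.35ms=2/3b
4) 1941.748ms=10/3b +1553.398ms=8/3b
5) 3495.146ms=6b +1165.049ms=2b
Σ=8b of 8 (103bpm 4/4) — PASS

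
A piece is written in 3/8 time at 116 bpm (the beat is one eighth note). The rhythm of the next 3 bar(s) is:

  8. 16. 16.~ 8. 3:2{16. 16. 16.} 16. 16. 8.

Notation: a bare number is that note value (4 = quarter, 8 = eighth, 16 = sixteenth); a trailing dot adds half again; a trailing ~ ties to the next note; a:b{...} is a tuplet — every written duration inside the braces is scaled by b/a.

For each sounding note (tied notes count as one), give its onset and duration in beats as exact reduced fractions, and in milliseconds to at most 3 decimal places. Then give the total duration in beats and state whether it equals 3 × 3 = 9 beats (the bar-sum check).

1) 0.0ms=0b +775.862ms=3/2b
2) 775.862ms=3/2b +387.931ms=3/4b
3) 1163.793ms=9/4b +1163.793ms=9/4b
4) 2327.586ms=9/2b +258.621ms=1/2b
5) 2586.207ms=5b +258.621ms=1/2b
6) 2844.828ms=11/2b +258.621ms=1/2b
7) 3103.448ms=6b +387.931ms=3/4b
8) 3491.379ms=27/4b +387.931ms=3/4b
9) 3879.31ms=15/2b +775.862ms=3/2b
Σ=9b of 9 (116bpm 3/8) — PASS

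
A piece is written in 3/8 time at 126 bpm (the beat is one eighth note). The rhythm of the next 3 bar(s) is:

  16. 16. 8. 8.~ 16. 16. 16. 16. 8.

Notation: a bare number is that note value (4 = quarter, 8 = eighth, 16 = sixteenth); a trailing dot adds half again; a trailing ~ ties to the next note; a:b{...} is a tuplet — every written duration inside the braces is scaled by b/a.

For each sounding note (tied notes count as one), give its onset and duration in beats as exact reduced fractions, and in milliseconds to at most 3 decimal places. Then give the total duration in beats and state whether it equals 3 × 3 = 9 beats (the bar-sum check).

1) 0.0ms=0b +357.143ms=3/4b
2) 357.143ms=3/4b +357.143ms=3/4b
3) 714.286ms=3/2b +714.286ms=3/2b
4) 1428.571ms=3b +1071.429ms=9/4b
5) 2500.0ms=21/4b +357.143ms=3/4b
6) 2857.143ms=6b +357.143ms=3/4b
7) 3214.286ms=27/4b +357.143ms=3/4b
8) 3571.429ms=15/2b +714.286ms=3/2b
Σ=9b of 9 (126bpm 3/8) — PASS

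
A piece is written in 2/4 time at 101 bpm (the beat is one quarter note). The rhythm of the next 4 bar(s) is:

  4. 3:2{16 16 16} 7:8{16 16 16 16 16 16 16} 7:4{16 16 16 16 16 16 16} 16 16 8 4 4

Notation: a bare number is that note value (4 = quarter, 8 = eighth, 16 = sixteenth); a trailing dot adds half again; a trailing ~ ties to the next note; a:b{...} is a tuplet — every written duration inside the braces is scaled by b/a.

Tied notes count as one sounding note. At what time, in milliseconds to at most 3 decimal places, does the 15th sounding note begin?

1. 0.0ms @ 0 + 891.089ms (3/2)
2. 891.089ms @ 3/2 + 99.01ms (1/6)
3. 990.099ms @ 5/3 + 99.01ms (1/6)
4. 1089.109ms @ 11/6 + 99.01ms (1/6)
5. 1188.119ms @ 2 + 169.731ms (2/7)
6. 1357.85ms @ 16/7 + 169.731ms (2/7)
7. 1527.581ms @ 18/7 + 169.731ms (2/7)
8. 1697.313ms @ 20/7 + 169.731ms (2/7)
9. 1867.044ms @ 22/7 + 169.731ms (2/7)
10. 2036.775ms @ 24/7 + 169.731ms (2/7)
11. 2206.506ms @ 26/7 + 169.731ms (2/7)
12. 2376.238ms @ 4 + 84.866ms (1/7)
13. 2461.103ms @ 29/7 + 84.866ms (1/7)
14. 2545.969ms @ 30/7 + 84.866ms (1/7)
15. 2630.835ms @ 31/7 + 84.866ms (1/7)
16. 2715.7ms @ 32/7 + 84.866ms (1/7)
17. 2800.566ms @ 33/7 + 84.866ms (1/7)
18. 2885.431ms @ 34/7 + 84.866ms (1/7)
19. 2970.297ms @ 5 + 148.515ms (1/4)
20. 3118.812ms @ 21/4 + 148.515ms (1/4)
21. 3267.327ms @ 11/2 + 297.03ms (1/2)
22. 3564.356ms @ 6 + 594.059ms (1)
23. 4158.416ms @ 7 + 594.059ms (1)

note 15 onset = 31/7b = 2630.835ms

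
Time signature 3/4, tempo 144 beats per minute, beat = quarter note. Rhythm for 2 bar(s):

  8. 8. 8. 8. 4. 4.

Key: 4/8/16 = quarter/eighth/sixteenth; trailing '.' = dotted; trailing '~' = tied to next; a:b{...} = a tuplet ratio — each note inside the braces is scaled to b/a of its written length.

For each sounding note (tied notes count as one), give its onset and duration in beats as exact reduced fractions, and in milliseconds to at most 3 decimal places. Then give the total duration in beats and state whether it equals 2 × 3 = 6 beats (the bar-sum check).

1) 0.0ms=0b +312.5ms=3/4b
2) 312.5ms=3/4b +312.5ms=3/4b
3) 625.0ms=3/2b +312.5ms=3/4b
4) 937.5ms=9/4b +312.5ms=3/4b
5) 1250.0ms=3b +625.0ms=3/2b
6) 1875.0ms=9/2b +625.0ms=3/2b
Σ=6b of 6 (144bpm 3/4) — PASS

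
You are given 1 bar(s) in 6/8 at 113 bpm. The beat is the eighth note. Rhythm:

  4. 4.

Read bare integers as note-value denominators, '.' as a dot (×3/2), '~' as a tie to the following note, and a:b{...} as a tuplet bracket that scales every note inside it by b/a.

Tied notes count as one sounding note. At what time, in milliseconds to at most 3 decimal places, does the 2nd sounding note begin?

note 2 onset = 3b = 1592.92ms

1. 0.0ms @ 0 + 1592.92ms (3)
2. 1592.92ms @ 3 + 1592.92ms (3)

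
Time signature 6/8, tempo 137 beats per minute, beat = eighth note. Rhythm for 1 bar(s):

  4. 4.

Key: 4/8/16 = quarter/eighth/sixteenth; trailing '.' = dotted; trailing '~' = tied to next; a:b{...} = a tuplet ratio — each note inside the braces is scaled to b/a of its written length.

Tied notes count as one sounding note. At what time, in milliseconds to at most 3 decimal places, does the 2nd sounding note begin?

note 2 onset = 3b = 1313.869ms

1. 0.0ms @ 0 + 1313.869ms (3)
2. 1313.869ms @ 3 + 1313.869ms (3)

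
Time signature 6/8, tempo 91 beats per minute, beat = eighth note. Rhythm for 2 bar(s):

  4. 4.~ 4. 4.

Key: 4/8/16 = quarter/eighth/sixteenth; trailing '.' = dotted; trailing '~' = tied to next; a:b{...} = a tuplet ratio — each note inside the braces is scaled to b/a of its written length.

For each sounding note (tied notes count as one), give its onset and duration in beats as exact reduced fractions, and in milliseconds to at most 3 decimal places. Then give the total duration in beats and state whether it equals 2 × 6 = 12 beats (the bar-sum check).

1) 0.0ms=0b +1978.022ms=3b
2) 1978.022ms=3b +3956.044ms=6b
3) 5934.066ms=9b +1978.022ms=3b
Σ=12b of 12 (91bpm 6/8) — PASS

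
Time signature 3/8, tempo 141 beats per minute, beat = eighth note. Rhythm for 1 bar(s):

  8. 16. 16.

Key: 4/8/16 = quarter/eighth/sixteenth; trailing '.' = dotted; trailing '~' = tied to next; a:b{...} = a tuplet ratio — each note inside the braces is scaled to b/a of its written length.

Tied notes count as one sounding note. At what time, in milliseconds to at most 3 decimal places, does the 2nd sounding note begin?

note 2 onset = 3/2b = 638.298ms

1. 0.0ms @ 0 + 638.298ms (3/2)
2. 638.298ms @ 3/2 + 319.149ms (3/4)
3. 957.447ms @ 9/4 + 319.149ms (3/4)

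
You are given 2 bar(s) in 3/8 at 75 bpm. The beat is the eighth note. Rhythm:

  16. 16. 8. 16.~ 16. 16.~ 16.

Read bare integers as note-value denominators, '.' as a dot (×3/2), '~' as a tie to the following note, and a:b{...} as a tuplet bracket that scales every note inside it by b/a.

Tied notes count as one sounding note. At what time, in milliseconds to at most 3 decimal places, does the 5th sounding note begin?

note 5 onset = 9/2b = 3600.0ms

1. 0.0ms @ 0 + 600.0ms (3/4)
2. 600.0ms @ 3/4 + 600.0ms (3/4)
3. 1200.0ms @ 3/2 + 1200.0ms (3/2)
4. 2400.0ms @ 3 + 1200.0ms (3/2)
5. 3600.0ms @ 9/2 + 1200.0ms (3/2)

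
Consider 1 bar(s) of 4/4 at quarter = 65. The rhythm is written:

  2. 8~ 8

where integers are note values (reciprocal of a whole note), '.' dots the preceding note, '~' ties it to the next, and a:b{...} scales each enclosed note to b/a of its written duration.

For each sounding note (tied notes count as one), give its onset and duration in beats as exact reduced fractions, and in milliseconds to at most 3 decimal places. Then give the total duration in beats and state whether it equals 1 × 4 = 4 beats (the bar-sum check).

1) 0.0ms=0b +2769.231ms=3b
2) 2769.231ms=3b +923.077ms=1b
Σ=4b of 4 (65bpm 4/4) — PASS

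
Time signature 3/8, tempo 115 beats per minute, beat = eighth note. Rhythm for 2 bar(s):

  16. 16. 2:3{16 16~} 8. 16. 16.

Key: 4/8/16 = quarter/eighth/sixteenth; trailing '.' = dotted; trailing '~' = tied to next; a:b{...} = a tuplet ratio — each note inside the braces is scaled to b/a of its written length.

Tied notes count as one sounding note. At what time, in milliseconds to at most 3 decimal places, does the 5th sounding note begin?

1. 0.0ms @ 0 + 391.304ms (3/4)
2. 391.304ms @ 3/4 + 391.304ms (3/4)
3. 782.609ms @ 3/2 + 391.304ms (3/4)
4. 1173.913ms @ 9/4 + 1173.913ms (9/4)
5. 2347.826ms @ 9/2 + 391.304ms (3/4)
6. 2739.13ms @ 21/4 + 391.304ms (3/4)

note 5 onset = 9/2b = 2347.826ms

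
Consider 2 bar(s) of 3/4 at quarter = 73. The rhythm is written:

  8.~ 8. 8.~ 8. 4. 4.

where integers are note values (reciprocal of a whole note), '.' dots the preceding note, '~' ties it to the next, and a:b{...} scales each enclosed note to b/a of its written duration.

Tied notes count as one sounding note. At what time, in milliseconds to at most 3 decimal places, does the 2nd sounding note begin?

1. 0.0ms @ 0 + 1232.877ms (3/2)
2. 1232.877ms @ 3/2 + 1232.877ms (3/2)
3. 2465.753ms @ 3 + 1232.877ms (3/2)
4. 3698.63ms @ 9/2 + 1232.877ms (3/2)

note 2 onset = 3/2b = 1232.877ms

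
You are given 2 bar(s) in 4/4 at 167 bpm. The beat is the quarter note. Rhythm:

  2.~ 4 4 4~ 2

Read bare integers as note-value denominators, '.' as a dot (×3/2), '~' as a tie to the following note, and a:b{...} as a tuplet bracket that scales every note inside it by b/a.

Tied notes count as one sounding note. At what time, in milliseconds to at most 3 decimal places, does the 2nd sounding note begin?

note 2 onset = 4b = 1437.126ms

1. 0.0ms @ 0 + 1437.126ms (4)
2. 1437.126ms @ 4 + 359.281ms (1)
3. 1796.407ms @ 5 + 1077.844ms (3)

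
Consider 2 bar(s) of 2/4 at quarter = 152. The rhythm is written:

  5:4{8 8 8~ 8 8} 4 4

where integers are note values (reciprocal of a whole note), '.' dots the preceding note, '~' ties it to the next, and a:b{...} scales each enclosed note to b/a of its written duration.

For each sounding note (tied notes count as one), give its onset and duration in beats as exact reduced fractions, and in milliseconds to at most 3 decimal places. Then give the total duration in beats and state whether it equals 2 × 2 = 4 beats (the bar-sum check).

1) 0.0ms=0b +157.895ms=2/5b
2) 157.895ms=2/5b +157.895ms=2/5b
3) 315.789ms=4/5b +315.789ms=4/5b
4) 631.579ms=8/5b +157.895ms=2/5b
5) 789.474ms=2b +394.737ms=1b
6) 1184.211ms=3b +394.737ms=1b
Σ=4b of 4 (152bpm 2/4) — PASS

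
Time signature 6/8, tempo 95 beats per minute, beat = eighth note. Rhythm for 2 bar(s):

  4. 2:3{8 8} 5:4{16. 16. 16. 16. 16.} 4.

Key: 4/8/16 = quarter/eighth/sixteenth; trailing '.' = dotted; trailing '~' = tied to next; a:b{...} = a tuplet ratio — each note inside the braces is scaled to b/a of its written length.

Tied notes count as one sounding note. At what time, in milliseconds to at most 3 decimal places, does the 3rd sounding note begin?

1. 0.0ms @ 0 + 1894.737ms (3)
2. 1894.737ms @ 3 + 947.368ms (3/2)
3. 2842.105ms @ 9/2 + 947.368ms (3/2)
4. 3789.474ms @ 6 + 378.947ms (3/5)
5. 4168.421ms @ 33/5 + 378.947ms (3/5)
6. 4547.368ms @ 36/5 + 378.947ms (3/5)
7. 4926.316ms @ 39/5 + 378.947ms (3/5)
8. 5305.263ms @ 42/5 + 378.947ms (3/5)
9. 5684.211ms @ 9 + 1894.737ms (3)

note 3 onset = 9/2b = 2842.105ms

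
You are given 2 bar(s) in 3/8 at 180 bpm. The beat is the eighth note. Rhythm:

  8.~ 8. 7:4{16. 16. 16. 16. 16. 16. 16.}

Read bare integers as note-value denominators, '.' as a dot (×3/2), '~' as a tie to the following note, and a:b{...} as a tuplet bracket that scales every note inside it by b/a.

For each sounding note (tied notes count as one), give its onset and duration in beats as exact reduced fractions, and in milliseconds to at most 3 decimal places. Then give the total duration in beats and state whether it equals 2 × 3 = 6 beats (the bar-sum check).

1) 0.0ms=0b +1000.0ms=3b
2) 1000.0ms=3b +142.857ms=3/7b
3) 1142.857ms=24/7b +142.857ms=3/7b
4) 1285.714ms=27/7b +142.857ms=3/7b
5) 1428.571ms=30/7b +142.857ms=3/7b
6) 1571.429ms=33/7b +142.857ms=3/7b
7) 1714.286ms=36/7b +142.857ms=3/7b
8) 1857.143ms=39/7b +142.857ms=3/7b
Σ=6b of 6 (180bpm 3/8) — PASS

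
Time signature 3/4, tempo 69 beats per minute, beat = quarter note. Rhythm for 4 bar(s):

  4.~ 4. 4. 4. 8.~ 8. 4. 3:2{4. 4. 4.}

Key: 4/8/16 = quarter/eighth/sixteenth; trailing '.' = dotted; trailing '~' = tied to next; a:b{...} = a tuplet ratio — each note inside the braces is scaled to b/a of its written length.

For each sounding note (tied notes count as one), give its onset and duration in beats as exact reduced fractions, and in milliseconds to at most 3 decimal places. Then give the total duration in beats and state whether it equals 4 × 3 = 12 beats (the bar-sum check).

1) 0.0ms=0b +2608.696ms=3b
2) 2608.696ms=3b +1304.348ms=3/2b
3) 3913.043ms=9/2b +1304.348ms=3/2b
4) 5217.391ms=6b +1304.348ms=3/2b
5) 6521.739ms=15/2b +1304.348ms=3/2b
6) 7826.087ms=9b +869.565ms=1b
7) 8695.652ms=10b +869.565ms=1b
8) 9565.217ms=11b +869.565ms=1b
Σ=12b of 12 (69bpm 3/4) — PASS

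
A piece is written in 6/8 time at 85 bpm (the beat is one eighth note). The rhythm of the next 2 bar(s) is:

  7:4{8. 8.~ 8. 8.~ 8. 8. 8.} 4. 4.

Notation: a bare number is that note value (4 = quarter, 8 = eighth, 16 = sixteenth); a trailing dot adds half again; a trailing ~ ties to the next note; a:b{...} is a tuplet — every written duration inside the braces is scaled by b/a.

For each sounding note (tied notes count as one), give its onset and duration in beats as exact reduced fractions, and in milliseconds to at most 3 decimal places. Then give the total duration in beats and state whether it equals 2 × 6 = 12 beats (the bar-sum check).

1) 0.0ms=0b +605.042ms=6/7b
2) 605.042ms=6/7b +1210.084ms=12/7b
3) 1815.126ms=18/7b +1210.084ms=12/7b
4) 3025.21ms=30/7b +605.042ms=6/7b
5) 3630.252ms=36/7b +605.042ms=6/7b
6) 4235.294ms=6b +2117.647ms=3b
7) 6352.941ms=9b +2117.647ms=3b
Σ=12b of 12 (85bpm 6/8) — PASS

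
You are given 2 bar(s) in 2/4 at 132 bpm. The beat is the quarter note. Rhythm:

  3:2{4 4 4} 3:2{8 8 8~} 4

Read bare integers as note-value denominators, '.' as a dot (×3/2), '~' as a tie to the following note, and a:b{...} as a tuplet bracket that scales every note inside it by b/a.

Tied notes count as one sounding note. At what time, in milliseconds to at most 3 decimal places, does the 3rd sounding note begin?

note 3 onset = 4/3b = 606.061ms

1. 0.0ms @ 0 + 303.03ms (2/3)
2. 303.03ms @ 2/3 + 303.03ms (2/3)
3. 606.061ms @ 4/3 + 303.03ms (2/3)
4. 909.091ms @ 2 + 151.515ms (1/3)
5. 1060.606ms @ 7/3 + 151.515ms (1/3)
6. 1212.121ms @ 8/3 + 606.061ms (4/3)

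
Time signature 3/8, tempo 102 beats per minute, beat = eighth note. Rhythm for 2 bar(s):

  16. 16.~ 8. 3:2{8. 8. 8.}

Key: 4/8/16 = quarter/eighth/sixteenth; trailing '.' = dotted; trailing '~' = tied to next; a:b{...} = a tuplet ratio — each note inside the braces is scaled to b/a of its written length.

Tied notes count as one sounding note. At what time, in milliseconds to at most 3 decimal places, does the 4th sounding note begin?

note 4 onset = 4b = 2352.941ms

1. 0.0ms @ 0 + 441.176ms (3/4)
2. 441.176ms @ 3/4 + 1323.529ms (9/4)
3. 1764.706ms @ 3 + 588.235ms (1)
4. 2352.941ms @ 4 + 588.235ms (1)
5. 2941.176ms @ 5 + 588.235ms (1)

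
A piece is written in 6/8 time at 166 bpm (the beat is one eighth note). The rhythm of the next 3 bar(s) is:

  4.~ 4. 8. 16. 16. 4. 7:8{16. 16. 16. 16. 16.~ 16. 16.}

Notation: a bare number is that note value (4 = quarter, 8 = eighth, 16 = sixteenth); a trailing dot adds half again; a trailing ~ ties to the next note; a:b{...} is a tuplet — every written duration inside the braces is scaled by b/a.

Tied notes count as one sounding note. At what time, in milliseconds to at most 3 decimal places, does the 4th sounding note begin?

note 4 onset = 33/4b = 2981.928ms

1. 0.0ms @ 0 + 2168.675ms (6)
2. 2168.675ms @ 6 + 542.169ms (3/2)
3. 2710.843ms @ 15/2 + 271.084ms (3/4)
4. 2981.928ms @ 33/4 + 271.084ms (3/4)
5. 3253.012ms @ 9 + 1084.337ms (3)
6. 4337.349ms @ 12 + 309.811ms (6/7)
7. 4647.16ms @ 90/7 + 309.811ms (6/7)
8. 4956.971ms @ 96/7 + 309.811ms (6/7)
9. 5266.781ms @ 102/7 + 309.811ms (6/7)
10. 5576.592ms @ 108/7 + 619.621ms (12/7)
11. 6196.213ms @ 120/7 + 309.811ms (6/7)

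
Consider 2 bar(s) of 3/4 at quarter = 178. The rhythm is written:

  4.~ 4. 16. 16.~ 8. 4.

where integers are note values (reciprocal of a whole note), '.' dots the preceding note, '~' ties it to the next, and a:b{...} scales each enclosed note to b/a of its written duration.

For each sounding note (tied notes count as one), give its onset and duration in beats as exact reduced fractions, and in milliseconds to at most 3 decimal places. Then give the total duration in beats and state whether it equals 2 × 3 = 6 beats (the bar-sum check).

1) 0.0ms=0b +1011.236ms=3b
2) 1011.236ms=3b +126.404ms=3/8b
3) 1137.64ms=27/8b +379.213ms=9/8b
4) 1516.854ms=9/2b +505.618ms=3/2b
Σ=6b of 6 (178bpm 3/4) — PASS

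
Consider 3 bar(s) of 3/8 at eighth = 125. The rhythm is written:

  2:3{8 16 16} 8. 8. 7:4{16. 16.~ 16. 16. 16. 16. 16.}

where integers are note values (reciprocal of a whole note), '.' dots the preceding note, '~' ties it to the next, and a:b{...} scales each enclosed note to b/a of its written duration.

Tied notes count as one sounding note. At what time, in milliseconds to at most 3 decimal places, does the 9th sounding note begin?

1. 0.0ms @ 0 + 720.0ms (3/2)
2. 720.0ms @ 3/2 + 360.0ms (3/4)
3. 1080.0ms @ 9/4 + 360.0ms (3/4)
4. 1440.0ms @ 3 + 720.0ms (3/2)
5. 2160.0ms @ 9/2 + 720.0ms (3/2)
6. 2880.0ms @ 6 + 205.714ms (3/7)
7. 3085.714ms @ 45/7 + 411.429ms (6/7)
8. 3497.143ms @ 51/7 + 205.714ms (3/7)
9. 3702.857ms @ 54/7 + 205.714ms (3/7)
10. 3908.571ms @ 57/7 + 205.714ms (3/7)
11. 4114.286ms @ 60/7 + 205.714ms (3/7)

note 9 onset = 54/7b = 3702.857ms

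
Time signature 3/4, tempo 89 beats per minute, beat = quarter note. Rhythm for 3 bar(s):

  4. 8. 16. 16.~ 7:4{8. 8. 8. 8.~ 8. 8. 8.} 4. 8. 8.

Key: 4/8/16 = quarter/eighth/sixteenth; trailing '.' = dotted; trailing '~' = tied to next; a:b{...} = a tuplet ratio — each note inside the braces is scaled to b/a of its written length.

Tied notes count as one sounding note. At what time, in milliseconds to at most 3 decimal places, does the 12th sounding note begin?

note 12 onset = 33/4b = 5561.798ms

1. 0.0ms @ 0 + 1011.236ms (3/2)
2. 1011.236ms @ 3/2 + 505.618ms (3/4)
3. 1516.854ms @ 9/4 + 252.809ms (3/8)
4. 1769.663ms @ 21/8 + 541.734ms (45/56)
5. 2311.396ms @ 24/7 + 288.925ms (3/7)
6. 2600.321ms @ 27/7 + 288.925ms (3/7)
7. 2889.246ms @ 30/7 + 577.849ms (6/7)
8. 3467.095ms @ 36/7 + 288.925ms (3/7)
9. 3756.019ms @ 39/7 + 288.925ms (3/7)
10. 4044.944ms @ 6 + 1011.236ms (3/2)
11. 5056.18ms @ 15/2 + 505.618ms (3/4)
12. 5561.798ms @ 33/4 + 505.618ms (3/4)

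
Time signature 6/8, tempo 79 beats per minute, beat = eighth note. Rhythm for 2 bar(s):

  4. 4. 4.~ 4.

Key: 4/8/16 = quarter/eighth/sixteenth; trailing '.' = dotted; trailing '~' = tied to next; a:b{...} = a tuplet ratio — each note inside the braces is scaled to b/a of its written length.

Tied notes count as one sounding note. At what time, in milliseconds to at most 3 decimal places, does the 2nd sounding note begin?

note 2 onset = 3b = 2278.481ms

1. 0.0ms @ 0 + 2278.481ms (3)
2. 2278.481ms @ 3 + 2278.481ms (3)
3. 4556.962ms @ 6 + 4556.962ms (6)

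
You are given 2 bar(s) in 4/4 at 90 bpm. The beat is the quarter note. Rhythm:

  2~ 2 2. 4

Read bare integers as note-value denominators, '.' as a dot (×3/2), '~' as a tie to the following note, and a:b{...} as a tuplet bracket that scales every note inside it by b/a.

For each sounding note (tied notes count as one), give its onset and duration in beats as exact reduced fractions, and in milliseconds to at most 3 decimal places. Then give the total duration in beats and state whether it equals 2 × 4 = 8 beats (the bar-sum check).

1) 0.0ms=0b +2666.667ms=4b
2) 2666.667ms=4b +2000.0ms=3b
3) 4666.667ms=7b +666.667ms=1b
Σ=8b of 8 (90bpm 4/4) — PASS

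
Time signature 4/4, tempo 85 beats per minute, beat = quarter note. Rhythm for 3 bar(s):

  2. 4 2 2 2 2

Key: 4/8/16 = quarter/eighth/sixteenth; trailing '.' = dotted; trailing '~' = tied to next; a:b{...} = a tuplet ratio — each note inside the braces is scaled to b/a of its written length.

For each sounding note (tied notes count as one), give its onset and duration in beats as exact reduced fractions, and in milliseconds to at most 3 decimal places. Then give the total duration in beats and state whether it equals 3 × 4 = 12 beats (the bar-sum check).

1) 0.0ms=0b +2117.647ms=3b
2) 2117.647ms=3b +705.882ms=1b
3) 2823.529ms=4b +1411.765ms=2b
4) 4235.294ms=6b +1411.765ms=2b
5) 5647.059ms=8b +1411.765ms=2b
6) 7058.824ms=10b +1411.765ms=2b
Σ=12b of 12 (85bpm 4/4) — PASS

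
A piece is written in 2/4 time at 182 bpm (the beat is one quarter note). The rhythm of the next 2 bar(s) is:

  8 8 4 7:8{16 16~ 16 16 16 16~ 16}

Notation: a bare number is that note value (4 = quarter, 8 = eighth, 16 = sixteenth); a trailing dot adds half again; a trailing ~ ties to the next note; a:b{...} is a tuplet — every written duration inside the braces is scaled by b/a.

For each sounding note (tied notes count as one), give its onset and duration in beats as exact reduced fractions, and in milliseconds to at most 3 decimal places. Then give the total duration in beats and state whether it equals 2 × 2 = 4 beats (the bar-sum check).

1) 0.0ms=0b +164.835ms=1/2b
2) 164.835ms=1/2b +164.835ms=1/2b
3) 329.67ms=1b +329.67ms=1b
4) 659.341ms=2b +94.192ms=2/7b
5) 753.532ms=16/7b +188.383ms=4/7b
6) 941.915ms=20/7b +94.192ms=2/7b
7) 1036.107ms=22/7b +94.192ms=2/7b
8) 1130.298ms=24/7b +188.383ms=4/7b
Σ=4b of 4 (182bpm 2/4) — PASS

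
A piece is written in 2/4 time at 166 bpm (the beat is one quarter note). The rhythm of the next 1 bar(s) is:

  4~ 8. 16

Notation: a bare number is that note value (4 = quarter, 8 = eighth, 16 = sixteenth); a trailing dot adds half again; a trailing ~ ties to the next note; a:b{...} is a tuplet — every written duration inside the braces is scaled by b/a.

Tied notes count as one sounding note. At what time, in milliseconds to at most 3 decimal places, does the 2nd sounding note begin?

1. 0.0ms @ 0 + 632.53ms (7/4)
2. 632.53ms @ 7/4 + 90.361ms (1/4)

note 2 onset = 7/4b = 632.53ms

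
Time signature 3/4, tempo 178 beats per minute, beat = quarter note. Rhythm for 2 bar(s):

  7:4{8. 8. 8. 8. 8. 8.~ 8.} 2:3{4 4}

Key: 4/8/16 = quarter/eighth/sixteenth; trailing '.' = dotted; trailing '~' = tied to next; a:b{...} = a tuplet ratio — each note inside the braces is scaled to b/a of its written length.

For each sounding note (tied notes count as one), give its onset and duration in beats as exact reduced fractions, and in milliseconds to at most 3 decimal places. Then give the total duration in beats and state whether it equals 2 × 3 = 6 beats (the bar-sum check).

1) 0.0ms=0b +144.462ms=3/7b
2) 144.462ms=3/7b +144.462ms=3/7b
3) 288.925ms=6/7b +144.462ms=3/7b
4) 433.387ms=9/7b +144.462ms=3/7b
5) 577.849ms=12/7b +144.462ms=3/7b
6) 722.311ms=15/7b +288.925ms=6/7b
7) 1011.236ms=3b +505.618ms=3/2b
8) 1516.854ms=9/2b +505.618ms=3/2b
Σ=6b of 6 (178bpm 3/4) — PASS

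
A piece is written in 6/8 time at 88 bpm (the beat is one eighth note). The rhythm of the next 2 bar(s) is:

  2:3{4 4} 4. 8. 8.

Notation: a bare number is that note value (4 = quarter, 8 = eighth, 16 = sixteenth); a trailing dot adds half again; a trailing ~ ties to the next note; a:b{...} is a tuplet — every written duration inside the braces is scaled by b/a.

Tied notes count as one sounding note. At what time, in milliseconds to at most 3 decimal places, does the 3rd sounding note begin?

1. 0.0ms @ 0 + 2045.455ms (3)
2. 2045.455ms @ 3 + 2045.455ms (3)
3. 4090.909ms @ 6 + 2045.455ms (3)
4. 6136.364ms @ 9 + 1022.727ms (3/2)
5. 7159.091ms @ 21/2 + 1022.727ms (3/2)

note 3 onset = 6b = 4090.909ms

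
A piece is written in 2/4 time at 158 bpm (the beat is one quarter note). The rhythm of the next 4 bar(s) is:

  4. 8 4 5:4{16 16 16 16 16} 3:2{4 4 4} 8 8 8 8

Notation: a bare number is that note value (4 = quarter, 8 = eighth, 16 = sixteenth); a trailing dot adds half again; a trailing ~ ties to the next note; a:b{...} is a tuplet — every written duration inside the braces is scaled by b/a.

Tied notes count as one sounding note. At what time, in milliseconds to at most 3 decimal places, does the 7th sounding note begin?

1. 0.0ms @ 0 + 569.62ms (3/2)
2. 569.62ms @ 3/2 + 189.873ms (1/2)
3. 759.494ms @ 2 + 379.747ms (1)
4. 1139.241ms @ 3 + 75.949ms (1/5)
5. 1215.19ms @ 16/5 + 75.949ms (1/5)
6. 1291.139ms @ 17/5 + 75.949ms (1/5)
7. 1367.089ms @ 18/5 + 75.949ms (1/5)
8. 1443.038ms @ 19/5 + 75.949ms (1/5)
9. 1518.987ms @ 4 + 253.165ms (2/3)
10. 1772.152ms @ 14/3 + 253.165ms (2/3)
11. 2025.316ms @ 16/3 + 253.165ms (2/3)
12. 2278.481ms @ 6 + 189.873ms (1/2)
13. 2468.354ms @ 13/2 + 189.873ms (1/2)
14. 2658.228ms @ 7 + 189.873ms (1/2)
15. 2848.101ms @ 15/2 + 189.873ms (1/2)

note 7 onset = 18/5b = 1367.089ms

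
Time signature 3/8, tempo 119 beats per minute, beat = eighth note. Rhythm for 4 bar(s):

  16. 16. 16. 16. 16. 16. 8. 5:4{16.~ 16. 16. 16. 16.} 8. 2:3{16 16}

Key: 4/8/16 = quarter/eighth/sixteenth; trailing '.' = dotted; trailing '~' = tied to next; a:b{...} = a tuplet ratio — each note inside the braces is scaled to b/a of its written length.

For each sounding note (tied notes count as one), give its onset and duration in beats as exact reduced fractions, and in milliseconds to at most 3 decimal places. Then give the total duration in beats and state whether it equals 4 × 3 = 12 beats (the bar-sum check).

1) 0.0ms=0b +378.151ms=3/4b
2) 378.151ms=3/4b +378.151ms=3/4b
3) 756.303ms=3/2b +378.151ms=3/4b
4) 1134.454ms=9/4b +378.151ms=3/4b
5) 1512.605ms=3b +378.151ms=3/4b
6) 1890.756ms=15/4b +378.151ms=3/4b
7) 2268.908ms=9/2b +756.303ms=3/2b
8) 3025.21ms=6b +605.042ms=6/5b
9) 3630.252ms=36/5b +302.521ms=3/5b
10) 3932.773ms=39/5b +302.521ms=3/5b
11) 4235.294ms=42/5b +302.521ms=3/5b
12) 4537.815ms=9b +756.303ms=3/2b
13) 5294.118ms=21/2b +378.151ms=3/4b
14) 5672.269ms=45/4b +378.151ms=3/4b
Σ=12b of 12 (119bpm 3/8) — PASS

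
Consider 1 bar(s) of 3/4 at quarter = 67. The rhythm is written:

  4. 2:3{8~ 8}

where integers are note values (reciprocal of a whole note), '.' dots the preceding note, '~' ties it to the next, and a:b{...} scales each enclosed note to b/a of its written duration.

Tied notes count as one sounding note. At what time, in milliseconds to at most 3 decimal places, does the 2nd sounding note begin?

1. 0.0ms @ 0 + 1343.284ms (3/2)
2. 1343.284ms @ 3/2 + 1343.284ms (3/2)

note 2 onset = 3/2b = 1343.284ms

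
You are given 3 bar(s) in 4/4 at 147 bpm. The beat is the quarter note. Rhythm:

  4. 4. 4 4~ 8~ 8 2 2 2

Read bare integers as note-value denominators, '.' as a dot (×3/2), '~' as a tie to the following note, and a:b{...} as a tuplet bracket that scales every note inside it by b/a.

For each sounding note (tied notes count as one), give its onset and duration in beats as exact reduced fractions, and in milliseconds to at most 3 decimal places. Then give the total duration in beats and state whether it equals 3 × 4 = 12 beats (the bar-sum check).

1) 0.0ms=0b +612.245ms=3/2b
2) 612.245ms=3/2b +612.245ms=3/2b
3) 1224.49ms=3b +408.163ms=1b
4) 1632.653ms=4b +816.327ms=2b
5) 2448.98ms=6b +816.327ms=2b
6) 3265.306ms=8b +816.327ms=2b
7) 4081.633ms=10b +816.327ms=2b
Σ=12b of 12 (147bpm 4/4) — PASS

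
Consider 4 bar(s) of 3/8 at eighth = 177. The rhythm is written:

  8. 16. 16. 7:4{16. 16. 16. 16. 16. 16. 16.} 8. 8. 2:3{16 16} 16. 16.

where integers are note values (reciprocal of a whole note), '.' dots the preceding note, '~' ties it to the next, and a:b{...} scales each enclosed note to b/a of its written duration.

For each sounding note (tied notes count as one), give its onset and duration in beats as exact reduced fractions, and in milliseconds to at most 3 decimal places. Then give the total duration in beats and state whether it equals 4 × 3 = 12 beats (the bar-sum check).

1) 0.0ms=0b +508.475ms=3/2b
2) 508.475ms=3/2b +254.237ms=3/4b
3) 762.712ms=9/4b +254.237ms=3/4b
4) 1016.949ms=3b +145.278ms=3/7b
5) 1162.228ms=24/7b +145.278ms=3/7b
6) 1307.506ms=27/7b +145.278ms=3/7b
7) 1452.785ms=30/7b +145.278ms=3/7b
8) 1598.063ms=33/7b +145.278ms=3/7b
9) 1743.341ms=36/7b +145.278ms=3/7b
10) 1888.62ms=39/7b +145.278ms=3/7b
11) 2033.898ms=6b +508.475ms=3/2b
12) 2542.373ms=15/2b +508.475ms=3/2b
13) 3050.847ms=9b +254.237ms=3/4b
14) 3305.085ms=39/4b +254.237ms=3/4b
15) 3559.322ms=21/2b +254.237ms=3/4b
16) 3813.559ms=45/4b +254.237ms=3/4b
Σ=12b of 12 (177bpm 3/8) — PASS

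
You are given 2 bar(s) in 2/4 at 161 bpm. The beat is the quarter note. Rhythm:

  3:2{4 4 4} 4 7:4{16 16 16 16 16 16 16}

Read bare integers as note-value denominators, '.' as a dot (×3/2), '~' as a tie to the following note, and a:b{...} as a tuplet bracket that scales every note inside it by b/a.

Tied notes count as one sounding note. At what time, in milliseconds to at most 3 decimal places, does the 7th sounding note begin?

1. 0.0ms @ 0 + 248.447ms (2/3)
2. 248.447ms @ 2/3 + 248.447ms (2/3)
3. 496.894ms @ 4/3 + 248.447ms (2/3)
4. 745.342ms @ 2 + 372.671ms (1)
5. 1118.012ms @ 3 + 53.239ms (1/7)
6. 1171.251ms @ 22/7 + 53.239ms (1/7)
7. 1224.49ms @ 23/7 + 53.239ms (1/7)
8. 1277.728ms @ 24/7 + 53.239ms (1/7)
9. 1330.967ms @ 25/7 + 53.239ms (1/7)
10. 1384.206ms @ 26/7 + 53.239ms (1/7)
11. 1437.445ms @ 27/7 + 53.239ms (1/7)

note 7 onset = 23/7b = 1224.49ms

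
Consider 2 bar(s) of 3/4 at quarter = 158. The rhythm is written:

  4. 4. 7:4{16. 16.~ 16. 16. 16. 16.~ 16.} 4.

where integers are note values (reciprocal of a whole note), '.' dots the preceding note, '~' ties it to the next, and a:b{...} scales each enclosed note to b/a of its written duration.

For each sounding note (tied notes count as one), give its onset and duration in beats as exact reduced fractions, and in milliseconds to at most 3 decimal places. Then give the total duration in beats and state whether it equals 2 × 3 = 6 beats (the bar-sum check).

1) 0.0ms=0b +569.62ms=3/2b
2) 569.62ms=3/2b +569.62ms=3/2b
3) 1139.241ms=3b +81.374ms=3/14b
4) 1220.615ms=45/14b +162.749ms=3/7b
5) 1383.363ms=51/14b +81.374ms=3/14b
6) 1464.738ms=27/7b +81.374ms=3/14b
7) 1546.112ms=57/14b +162.749ms=3/7b
8) 1708.861ms=9/2b +569.62ms=3/2b
Σ=6b of 6 (158bpm 3/4) — PASS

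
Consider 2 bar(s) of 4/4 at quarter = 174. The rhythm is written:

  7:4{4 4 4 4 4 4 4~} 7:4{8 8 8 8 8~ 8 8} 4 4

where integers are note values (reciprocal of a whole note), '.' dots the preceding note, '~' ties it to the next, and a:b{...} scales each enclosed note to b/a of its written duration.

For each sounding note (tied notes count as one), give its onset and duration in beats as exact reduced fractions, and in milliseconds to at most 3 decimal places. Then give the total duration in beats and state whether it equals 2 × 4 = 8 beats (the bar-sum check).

1) 0.0ms=0b +197.044ms=4/7b
2) 197.044ms=4/7b +197.044ms=4/7b
3) 394.089ms=8/7b +197.044ms=4/7b
4) 591.133ms=12/7b +197.044ms=4/7b
5) 788.177ms=16/7b +197.044ms=4/7b
6) 985.222ms=20/7b +197.044ms=4/7b
7) 1182.266ms=24/7b +295.567ms=6/7b
8) 1477.833ms=30/7b +98.522ms=2/7b
9) 1576.355ms=32/7b +98.522ms=2/7b
10) 1674.877ms=34/7b +98.522ms=2/7b
11) 1773.399ms=36/7b +197.044ms=4/7b
12) 1970.443ms=40/7b +98.522ms=2/7b
13) 2068.966ms=6b +344.828ms=1b
14) 2413.793ms=7b +344.828ms=1b
Σ=8b of 8 (174bpm 4/4) — PASS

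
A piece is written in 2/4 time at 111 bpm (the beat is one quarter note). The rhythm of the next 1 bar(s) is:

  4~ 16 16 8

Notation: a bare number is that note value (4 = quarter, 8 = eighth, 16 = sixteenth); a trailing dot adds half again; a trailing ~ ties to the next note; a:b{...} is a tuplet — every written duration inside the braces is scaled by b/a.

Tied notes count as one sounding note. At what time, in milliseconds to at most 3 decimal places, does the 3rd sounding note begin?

1. 0.0ms @ 0 + 675.676ms (5/4)
2. 675.676ms @ 5/4 + 135.135ms (1/4)
3. 810.811ms @ 3/2 + 270.27ms (1/2)

note 3 onset = 3/2b = 810.811ms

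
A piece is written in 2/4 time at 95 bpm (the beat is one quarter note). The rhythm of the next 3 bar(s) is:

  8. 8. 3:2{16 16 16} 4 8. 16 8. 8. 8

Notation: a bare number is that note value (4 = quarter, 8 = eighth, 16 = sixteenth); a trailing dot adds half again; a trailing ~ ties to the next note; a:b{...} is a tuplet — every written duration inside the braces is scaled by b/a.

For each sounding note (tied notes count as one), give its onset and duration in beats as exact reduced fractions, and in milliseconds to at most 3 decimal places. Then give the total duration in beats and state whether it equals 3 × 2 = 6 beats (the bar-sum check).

1) 0.0ms=0b +473.684ms=3/4b
2) 473.684ms=3/4b +473.684ms=3/4b
3) 947.368ms=3/2b +105.263ms=1/6b
4) 1052.632ms=5/3b +105.263ms=1/6b
5) 1157.895ms=11/6b +105.263ms=1/6b
6) 1263.158ms=2b +631.579ms=1b
7) 1894.737ms=3b +473.684ms=3/4b
8) 2368.421ms=15/4b +157.895ms=1/4b
9) 2526.316ms=4b +473.684ms=3/4b
10) 3000.0ms=19/4b +473.684ms=3/4b
11) 3473.684ms=11/2b +315.789ms=1/2b
Σ=6b of 6 (95bpm 2/4) — PASS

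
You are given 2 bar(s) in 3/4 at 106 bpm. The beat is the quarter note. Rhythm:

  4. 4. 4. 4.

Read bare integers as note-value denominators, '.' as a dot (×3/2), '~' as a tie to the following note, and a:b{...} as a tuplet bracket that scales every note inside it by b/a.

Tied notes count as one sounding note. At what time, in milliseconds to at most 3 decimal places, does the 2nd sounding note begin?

1. 0.0ms @ 0 + 849.057ms (3/2)
2. 849.057ms @ 3/2 + 849.057ms (3/2)
3. 1698.113ms @ 3 + 849.057ms (3/2)
4. 2547.17ms @ 9/2 + 849.057ms (3/2)

note 2 onset = 3/2b = 849.057ms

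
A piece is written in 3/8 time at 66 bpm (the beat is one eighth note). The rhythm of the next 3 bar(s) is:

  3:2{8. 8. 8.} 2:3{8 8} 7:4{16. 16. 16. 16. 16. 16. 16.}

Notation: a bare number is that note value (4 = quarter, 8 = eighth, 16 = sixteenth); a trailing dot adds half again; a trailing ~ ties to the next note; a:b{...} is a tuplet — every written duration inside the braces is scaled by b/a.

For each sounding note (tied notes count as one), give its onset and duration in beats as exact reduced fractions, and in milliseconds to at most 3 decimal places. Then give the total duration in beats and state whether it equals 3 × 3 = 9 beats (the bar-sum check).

1) 0.0ms=0b +909.091ms=1b
2) 909.091ms=1b +909.091ms=1b
3) 1818.182ms=2b +909.091ms=1b
4) 2727.273ms=3b +1363.636ms=3/2b
5) 4090.909ms=9/2b +1363.636ms=3/2b
6) 5454.545ms=6b +389.61ms=3/7b
7) 5844.156ms=45/7b +389.61ms=3/7b
8) 6233.766ms=48/7b +389.61ms=3/7b
9) 6623.377ms=51/7b +389.61ms=3/7b
10) 7012.987ms=54/7b +389.61ms=3/7b
11) 7402.597ms=57/7b +389.61ms=3/7b
12) 7792.208ms=60/7b +389.61ms=3/7b
Σ=9b of 9 (66bpm 3/8) — PASS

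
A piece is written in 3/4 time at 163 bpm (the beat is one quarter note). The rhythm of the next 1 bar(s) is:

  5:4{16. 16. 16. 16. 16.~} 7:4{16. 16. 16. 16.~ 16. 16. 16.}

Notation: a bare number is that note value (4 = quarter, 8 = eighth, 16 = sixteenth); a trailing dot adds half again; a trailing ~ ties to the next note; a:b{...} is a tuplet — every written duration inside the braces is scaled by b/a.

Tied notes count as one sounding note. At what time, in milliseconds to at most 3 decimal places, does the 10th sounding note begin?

1. 0.0ms @ 0 + 110.429ms (3/10)
2. 110.429ms @ 3/10 + 110.429ms (3/10)
3. 220.859ms @ 3/5 + 110.429ms (3/10)
4. 331.288ms @ 9/10 + 110.429ms (3/10)
5. 441.718ms @ 6/5 + 189.308ms (18/35)
6. 631.025ms @ 12/7 + 78.878ms (3/14)
7. 709.904ms @ 27/14 + 78.878ms (3/14)
8. 788.782ms @ 15/7 + 157.756ms (3/7)
9. 946.538ms @ 18/7 + 78.878ms (3/14)
10. 1025.416ms @ 39/14 + 78.878ms (3/14)

note 10 onset = 39/14b = 1025.416ms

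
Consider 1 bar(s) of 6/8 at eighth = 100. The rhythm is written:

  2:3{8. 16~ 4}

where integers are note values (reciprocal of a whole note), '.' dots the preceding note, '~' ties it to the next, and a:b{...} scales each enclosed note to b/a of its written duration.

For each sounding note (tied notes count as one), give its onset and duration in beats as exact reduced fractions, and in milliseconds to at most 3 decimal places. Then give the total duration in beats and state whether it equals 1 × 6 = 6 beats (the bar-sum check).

1) 0.0ms=0b +1350.0ms=9/4b
2) 1350.0ms=9/4b +2250.0ms=15/4b
Σ=6b of 6 (100bpm 6/8) — PASS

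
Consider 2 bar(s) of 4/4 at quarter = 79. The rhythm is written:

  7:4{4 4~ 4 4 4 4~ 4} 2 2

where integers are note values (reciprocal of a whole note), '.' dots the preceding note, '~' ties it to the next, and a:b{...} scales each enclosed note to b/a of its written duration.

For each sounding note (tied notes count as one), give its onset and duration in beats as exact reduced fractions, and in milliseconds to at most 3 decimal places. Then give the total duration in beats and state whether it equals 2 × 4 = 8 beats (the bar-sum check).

1) 0.0ms=0b +433.996ms=4/7b
2) 433.996ms=4/7b +867.993ms=8/7b
3) 1301.989ms=12/7b +433.996ms=4/7b
4) 1735.986ms=16/7b +433.996ms=4/7b
5) 2169.982ms=20/7b +867.993ms=8/7b
6) 3037.975ms=4b +1518.987ms=2b
7) 4556.962ms=6b +1518.987ms=2b
Σ=8b of 8 (79bpm 4/4) — PASS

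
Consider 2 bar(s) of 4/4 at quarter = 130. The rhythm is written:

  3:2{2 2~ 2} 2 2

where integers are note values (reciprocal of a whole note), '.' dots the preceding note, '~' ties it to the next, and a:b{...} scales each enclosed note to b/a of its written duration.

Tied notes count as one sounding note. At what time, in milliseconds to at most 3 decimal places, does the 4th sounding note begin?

1. 0.0ms @ 0 + 615.385ms (4/3)
2. 615.385ms @ 4/3 + 1230.769ms (8/3)
3. 1846.154ms @ 4 + 923.077ms (2)
4. 2769.231ms @ 6 + 923.077ms (2)

note 4 onset = 6b = 2769.231ms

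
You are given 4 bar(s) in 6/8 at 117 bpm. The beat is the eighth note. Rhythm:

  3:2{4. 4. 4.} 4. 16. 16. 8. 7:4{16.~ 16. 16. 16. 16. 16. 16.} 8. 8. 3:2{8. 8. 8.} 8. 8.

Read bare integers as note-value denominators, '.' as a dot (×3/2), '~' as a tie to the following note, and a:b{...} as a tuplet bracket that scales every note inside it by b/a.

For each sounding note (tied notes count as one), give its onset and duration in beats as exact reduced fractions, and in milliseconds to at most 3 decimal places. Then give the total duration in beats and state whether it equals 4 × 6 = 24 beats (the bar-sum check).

1) 0.0ms=0b +1025.641ms=2b
2) 1025.641ms=2b +1025.641ms=2b
3) 2051.282ms=4b +1025.641ms=2b
4) 3076.923ms=6b +1538.462ms=3b
5) 4615.385ms=9b +384.615ms=3/4b
6) 5000.0ms=39/4b +384.615ms=3/4b
7) 5384.615ms=21/2b +769.231ms=3/2b
8) 6153.846ms=12b +439.56ms=6/7b
9) 6593.407ms=90/7b +219.78ms=3/7b
10) 6813.187ms=93/7b +219.78ms=3/7b
11) 7032.967ms=96/7b +219.78ms=3/7b
12) 7252.747ms=99/7b +219.78ms=3/7b
13) 7472.527ms=102/7b +219.78ms=3/7b
14) 7692.308ms=15b +769.231ms=3/2b
15) 8461.538ms=33/2b +769.231ms=3/2b
16) 9230.769ms=18b +512.821ms=1b
17) 9743.59ms=19b +512.821ms=1b
18) 10256.41ms=20b +512.821ms=1b
19) 10769.231ms=21b +769.231ms=3/2b
20) 11538.462ms=45/2b +769.231ms=3/2b
Σ=24b of 24 (117bpm 6/8) — PASS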